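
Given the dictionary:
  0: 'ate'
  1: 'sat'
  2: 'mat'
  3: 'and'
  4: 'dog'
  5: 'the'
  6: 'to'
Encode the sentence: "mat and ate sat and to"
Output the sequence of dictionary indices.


Look up each word in the dictionary:
  'mat' -> 2
  'and' -> 3
  'ate' -> 0
  'sat' -> 1
  'and' -> 3
  'to' -> 6

Encoded: [2, 3, 0, 1, 3, 6]


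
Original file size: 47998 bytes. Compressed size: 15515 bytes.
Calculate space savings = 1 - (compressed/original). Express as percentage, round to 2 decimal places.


ratio = compressed/original = 15515/47998 = 0.323243
savings = 1 - ratio = 1 - 0.323243 = 0.676757
as a percentage: 0.676757 * 100 = 67.68%

Space savings = 1 - 15515/47998 = 67.68%


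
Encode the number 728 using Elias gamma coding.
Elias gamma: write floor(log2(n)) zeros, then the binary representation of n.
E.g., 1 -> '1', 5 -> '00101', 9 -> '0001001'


num_bits = floor(log2(728)) + 1 = 10
leading_zeros = num_bits - 1 = 9
binary(728) = 1011011000

Elias gamma(728) = '000000000' + '1011011000' = 0000000001011011000 (19 bits)


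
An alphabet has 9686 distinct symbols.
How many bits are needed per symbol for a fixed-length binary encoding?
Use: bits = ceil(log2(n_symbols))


log2(9686) = 13.2417
Bracket: 2^13 = 8192 < 9686 <= 2^14 = 16384
So ceil(log2(9686)) = 14

bits = ceil(log2(9686)) = ceil(13.2417) = 14 bits


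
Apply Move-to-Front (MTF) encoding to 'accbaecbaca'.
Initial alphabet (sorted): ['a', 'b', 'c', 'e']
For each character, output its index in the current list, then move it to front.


MTF encoding:
'a': index 0 in ['a', 'b', 'c', 'e'] -> ['a', 'b', 'c', 'e']
'c': index 2 in ['a', 'b', 'c', 'e'] -> ['c', 'a', 'b', 'e']
'c': index 0 in ['c', 'a', 'b', 'e'] -> ['c', 'a', 'b', 'e']
'b': index 2 in ['c', 'a', 'b', 'e'] -> ['b', 'c', 'a', 'e']
'a': index 2 in ['b', 'c', 'a', 'e'] -> ['a', 'b', 'c', 'e']
'e': index 3 in ['a', 'b', 'c', 'e'] -> ['e', 'a', 'b', 'c']
'c': index 3 in ['e', 'a', 'b', 'c'] -> ['c', 'e', 'a', 'b']
'b': index 3 in ['c', 'e', 'a', 'b'] -> ['b', 'c', 'e', 'a']
'a': index 3 in ['b', 'c', 'e', 'a'] -> ['a', 'b', 'c', 'e']
'c': index 2 in ['a', 'b', 'c', 'e'] -> ['c', 'a', 'b', 'e']
'a': index 1 in ['c', 'a', 'b', 'e'] -> ['a', 'c', 'b', 'e']


Output: [0, 2, 0, 2, 2, 3, 3, 3, 3, 2, 1]


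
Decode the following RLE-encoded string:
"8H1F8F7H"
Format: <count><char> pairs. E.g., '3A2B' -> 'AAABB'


Expanding each <count><char> pair:
  8H -> 'HHHHHHHH'
  1F -> 'F'
  8F -> 'FFFFFFFF'
  7H -> 'HHHHHHH'

Decoded = HHHHHHHHFFFFFFFFFHHHHHHH


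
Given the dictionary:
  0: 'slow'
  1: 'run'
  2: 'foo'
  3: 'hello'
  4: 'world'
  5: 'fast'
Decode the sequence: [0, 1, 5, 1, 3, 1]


Look up each index in the dictionary:
  0 -> 'slow'
  1 -> 'run'
  5 -> 'fast'
  1 -> 'run'
  3 -> 'hello'
  1 -> 'run'

Decoded: "slow run fast run hello run"


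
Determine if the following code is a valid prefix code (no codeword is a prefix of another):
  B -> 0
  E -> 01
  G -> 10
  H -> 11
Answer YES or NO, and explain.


Checking each pair (does one codeword prefix another?):
  B='0' vs E='01': prefix -- VIOLATION

NO -- this is NOT a valid prefix code. B (0) is a prefix of E (01).


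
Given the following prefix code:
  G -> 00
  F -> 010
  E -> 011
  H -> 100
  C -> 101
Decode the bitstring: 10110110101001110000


Decoding step by step:
Bits 101 -> C
Bits 101 -> C
Bits 101 -> C
Bits 010 -> F
Bits 011 -> E
Bits 100 -> H
Bits 00 -> G


Decoded message: CCCFEHG


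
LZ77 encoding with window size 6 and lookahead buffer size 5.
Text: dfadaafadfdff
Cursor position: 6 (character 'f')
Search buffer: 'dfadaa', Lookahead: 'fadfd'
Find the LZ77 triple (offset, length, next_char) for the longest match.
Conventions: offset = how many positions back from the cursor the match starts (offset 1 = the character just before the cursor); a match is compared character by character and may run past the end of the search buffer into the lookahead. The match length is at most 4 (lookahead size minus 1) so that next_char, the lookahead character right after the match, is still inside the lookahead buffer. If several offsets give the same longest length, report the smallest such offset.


Try each offset into the search buffer:
  offset=1 (pos 5, char 'a'): match length 0
  offset=2 (pos 4, char 'a'): match length 0
  offset=3 (pos 3, char 'd'): match length 0
  offset=4 (pos 2, char 'a'): match length 0
  offset=5 (pos 1, char 'f'): match length 3
  offset=6 (pos 0, char 'd'): match length 0
Longest match has length 3 at offset 5.
next_char = character at position 6 + 3 = 9 -> 'f'

Best match: offset=5, length=3 (matching 'fad' starting at position 1)
LZ77 triple: (5, 3, 'f')


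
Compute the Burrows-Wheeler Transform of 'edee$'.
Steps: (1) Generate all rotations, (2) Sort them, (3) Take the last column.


Rotations (sorted):
  0: $edee -> last char: e
  1: dee$e -> last char: e
  2: e$ede -> last char: e
  3: edee$ -> last char: $
  4: ee$ed -> last char: d


BWT = eee$d


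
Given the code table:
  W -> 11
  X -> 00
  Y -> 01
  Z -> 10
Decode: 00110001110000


Decoding:
00 -> X
11 -> W
00 -> X
01 -> Y
11 -> W
00 -> X
00 -> X


Result: XWXYWXX


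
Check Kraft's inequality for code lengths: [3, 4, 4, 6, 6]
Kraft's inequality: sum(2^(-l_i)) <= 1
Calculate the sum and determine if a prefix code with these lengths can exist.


Sum = 2^(-3) + 2^(-4) + 2^(-4) + 2^(-6) + 2^(-6)
    = 0.125 + 0.0625 + 0.0625 + 0.015625 + 0.015625
    = 18/64 = 0.28125
Since 0.28125 <= 1, Kraft's inequality IS satisfied.
A prefix code with these lengths CAN exist.

Kraft sum = 0.28125. Satisfied.


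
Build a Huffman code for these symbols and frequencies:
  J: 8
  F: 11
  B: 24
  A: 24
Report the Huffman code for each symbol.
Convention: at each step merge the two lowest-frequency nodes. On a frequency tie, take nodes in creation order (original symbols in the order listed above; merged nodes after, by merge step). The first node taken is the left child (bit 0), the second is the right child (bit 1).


Huffman tree construction:
Step 1: Merge J(8) + F(11) = 19
Step 2: Merge (J+F)(19) + B(24) = 43
Step 3: Merge A(24) + ((J+F)+B)(43) = 67
Read each symbol's code off the tree from the root (left child = 0, right child = 1).

Codes:
  J: 100 (length 3)
  F: 101 (length 3)
  B: 11 (length 2)
  A: 0 (length 1)
Average code length: 129/67 = 1.9254 bits/symbol


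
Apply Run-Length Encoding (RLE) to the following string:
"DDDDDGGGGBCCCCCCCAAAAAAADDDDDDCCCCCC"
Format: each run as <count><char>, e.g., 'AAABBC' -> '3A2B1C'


Scanning runs left to right:
  i=0: run of 'D' x 5 -> '5D'
  i=5: run of 'G' x 4 -> '4G'
  i=9: run of 'B' x 1 -> '1B'
  i=10: run of 'C' x 7 -> '7C'
  i=17: run of 'A' x 7 -> '7A'
  i=24: run of 'D' x 6 -> '6D'
  i=30: run of 'C' x 6 -> '6C'

RLE = 5D4G1B7C7A6D6C


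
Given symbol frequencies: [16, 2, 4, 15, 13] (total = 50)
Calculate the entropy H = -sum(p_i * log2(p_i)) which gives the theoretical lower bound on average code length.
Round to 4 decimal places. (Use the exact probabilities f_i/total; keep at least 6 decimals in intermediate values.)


Per-symbol terms -p_i * log2(p_i) with p_i = f_i/50:
  p = 16/50 = 0.320000: log2(p) = -1.643856, -p*log2(p) = 0.526034
  p = 2/50 = 0.040000: log2(p) = -4.643856, -p*log2(p) = 0.185754
  p = 4/50 = 0.080000: log2(p) = -3.643856, -p*log2(p) = 0.291508
  p = 15/50 = 0.300000: log2(p) = -1.736966, -p*log2(p) = 0.521090
  p = 13/50 = 0.260000: log2(p) = -1.943416, -p*log2(p) = 0.505288
H = 0.526034 + 0.185754 + 0.291508 + 0.521090 + 0.505288 = 2.029674

H = 2.0297 bits/symbol


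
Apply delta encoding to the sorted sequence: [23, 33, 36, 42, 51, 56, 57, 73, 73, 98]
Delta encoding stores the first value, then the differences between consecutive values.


First value: 23
Deltas:
  33 - 23 = 10
  36 - 33 = 3
  42 - 36 = 6
  51 - 42 = 9
  56 - 51 = 5
  57 - 56 = 1
  73 - 57 = 16
  73 - 73 = 0
  98 - 73 = 25


Delta encoded: [23, 10, 3, 6, 9, 5, 1, 16, 0, 25]


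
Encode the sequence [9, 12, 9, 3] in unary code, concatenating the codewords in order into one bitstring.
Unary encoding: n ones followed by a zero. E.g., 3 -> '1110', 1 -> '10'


Encode each number as n ones followed by a terminating 0:
  9 -> 1111111110 (10 bits)
  12 -> 1111111111110 (13 bits)
  9 -> 1111111110 (10 bits)
  3 -> 1110 (4 bits)
Total length = 10 + 13 + 10 + 4 = 37 bits.

Unary([9, 12, 9, 3]) = 1111111110111111111111011111111101110 (37 bits)


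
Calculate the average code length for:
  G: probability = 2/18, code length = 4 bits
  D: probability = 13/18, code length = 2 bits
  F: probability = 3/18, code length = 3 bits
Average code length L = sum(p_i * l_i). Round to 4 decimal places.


Weighted contributions p_i * l_i:
  G: (2/18) * 4 = 8/18
  D: (13/18) * 2 = 26/18
  F: (3/18) * 3 = 9/18
Sum = (8 + 26 + 9)/18 = 43/18

L = 43/18 = 2.3889 bits/symbol


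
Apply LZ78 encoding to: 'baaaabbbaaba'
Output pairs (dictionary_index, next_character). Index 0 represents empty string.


LZ78 encoding steps:
Dictionary: {0: ''}
Step 1: w='' (idx 0), next='b' -> output (0, 'b'), add 'b' as idx 1
Step 2: w='' (idx 0), next='a' -> output (0, 'a'), add 'a' as idx 2
Step 3: w='a' (idx 2), next='a' -> output (2, 'a'), add 'aa' as idx 3
Step 4: w='a' (idx 2), next='b' -> output (2, 'b'), add 'ab' as idx 4
Step 5: w='b' (idx 1), next='b' -> output (1, 'b'), add 'bb' as idx 5
Step 6: w='aa' (idx 3), next='b' -> output (3, 'b'), add 'aab' as idx 6
Step 7: w='a' (idx 2), end of input -> output (2, '')


Encoded: [(0, 'b'), (0, 'a'), (2, 'a'), (2, 'b'), (1, 'b'), (3, 'b'), (2, '')]


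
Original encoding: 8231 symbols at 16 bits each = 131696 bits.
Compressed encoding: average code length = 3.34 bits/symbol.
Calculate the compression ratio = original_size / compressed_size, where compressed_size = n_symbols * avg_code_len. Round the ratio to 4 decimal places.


original_size = n_symbols * orig_bits = 8231 * 16 = 131696 bits
compressed_size = n_symbols * avg_code_len = 8231 * 3.34 = 27491.54 bits
ratio = original_size / compressed_size = 131696 / 27491.54 = 4.7904

Compression ratio = 4.7904


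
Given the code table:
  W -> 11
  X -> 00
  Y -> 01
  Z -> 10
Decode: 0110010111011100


Decoding:
01 -> Y
10 -> Z
01 -> Y
01 -> Y
11 -> W
01 -> Y
11 -> W
00 -> X


Result: YZYYWYWX


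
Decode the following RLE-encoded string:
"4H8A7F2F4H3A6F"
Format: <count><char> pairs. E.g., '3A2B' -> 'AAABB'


Expanding each <count><char> pair:
  4H -> 'HHHH'
  8A -> 'AAAAAAAA'
  7F -> 'FFFFFFF'
  2F -> 'FF'
  4H -> 'HHHH'
  3A -> 'AAA'
  6F -> 'FFFFFF'

Decoded = HHHHAAAAAAAAFFFFFFFFFHHHHAAAFFFFFF


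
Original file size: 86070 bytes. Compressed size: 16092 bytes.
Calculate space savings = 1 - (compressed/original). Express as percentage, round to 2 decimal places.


ratio = compressed/original = 16092/86070 = 0.186964
savings = 1 - ratio = 1 - 0.186964 = 0.813036
as a percentage: 0.813036 * 100 = 81.3%

Space savings = 1 - 16092/86070 = 81.3%


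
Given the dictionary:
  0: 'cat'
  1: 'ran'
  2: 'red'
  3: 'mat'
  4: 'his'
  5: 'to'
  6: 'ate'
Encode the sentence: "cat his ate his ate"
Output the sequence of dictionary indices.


Look up each word in the dictionary:
  'cat' -> 0
  'his' -> 4
  'ate' -> 6
  'his' -> 4
  'ate' -> 6

Encoded: [0, 4, 6, 4, 6]


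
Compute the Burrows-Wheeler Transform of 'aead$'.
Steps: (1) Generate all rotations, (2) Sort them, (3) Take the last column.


Rotations (sorted):
  0: $aead -> last char: d
  1: ad$ae -> last char: e
  2: aead$ -> last char: $
  3: d$aea -> last char: a
  4: ead$a -> last char: a


BWT = de$aa


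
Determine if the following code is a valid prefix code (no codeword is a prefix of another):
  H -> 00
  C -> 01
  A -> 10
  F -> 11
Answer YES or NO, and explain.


Checking each pair (does one codeword prefix another?):
  H='00' vs C='01': no prefix
  H='00' vs A='10': no prefix
  H='00' vs F='11': no prefix
  C='01' vs H='00': no prefix
  C='01' vs A='10': no prefix
  C='01' vs F='11': no prefix
  A='10' vs H='00': no prefix
  A='10' vs C='01': no prefix
  A='10' vs F='11': no prefix
  F='11' vs H='00': no prefix
  F='11' vs C='01': no prefix
  F='11' vs A='10': no prefix
No violation found over all pairs.

YES -- this is a valid prefix code. No codeword is a prefix of any other codeword.


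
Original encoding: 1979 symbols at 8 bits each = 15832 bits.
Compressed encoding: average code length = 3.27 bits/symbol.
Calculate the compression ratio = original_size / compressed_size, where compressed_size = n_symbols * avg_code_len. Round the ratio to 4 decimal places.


original_size = n_symbols * orig_bits = 1979 * 8 = 15832 bits
compressed_size = n_symbols * avg_code_len = 1979 * 3.27 = 6471.33 bits
ratio = original_size / compressed_size = 15832 / 6471.33 = 2.4465

Compression ratio = 2.4465


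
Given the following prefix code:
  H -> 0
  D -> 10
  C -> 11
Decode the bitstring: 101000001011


Decoding step by step:
Bits 10 -> D
Bits 10 -> D
Bits 0 -> H
Bits 0 -> H
Bits 0 -> H
Bits 0 -> H
Bits 10 -> D
Bits 11 -> C


Decoded message: DDHHHHDC


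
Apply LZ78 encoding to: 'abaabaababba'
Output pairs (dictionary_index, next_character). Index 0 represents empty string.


LZ78 encoding steps:
Dictionary: {0: ''}
Step 1: w='' (idx 0), next='a' -> output (0, 'a'), add 'a' as idx 1
Step 2: w='' (idx 0), next='b' -> output (0, 'b'), add 'b' as idx 2
Step 3: w='a' (idx 1), next='a' -> output (1, 'a'), add 'aa' as idx 3
Step 4: w='b' (idx 2), next='a' -> output (2, 'a'), add 'ba' as idx 4
Step 5: w='a' (idx 1), next='b' -> output (1, 'b'), add 'ab' as idx 5
Step 6: w='ab' (idx 5), next='b' -> output (5, 'b'), add 'abb' as idx 6
Step 7: w='a' (idx 1), end of input -> output (1, '')


Encoded: [(0, 'a'), (0, 'b'), (1, 'a'), (2, 'a'), (1, 'b'), (5, 'b'), (1, '')]


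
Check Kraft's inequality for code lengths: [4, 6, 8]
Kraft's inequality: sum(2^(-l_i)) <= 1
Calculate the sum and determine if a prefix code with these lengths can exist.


Sum = 2^(-4) + 2^(-6) + 2^(-8)
    = 0.0625 + 0.015625 + 0.00390625
    = 21/256 = 0.08203125
Since 0.08203125 <= 1, Kraft's inequality IS satisfied.
A prefix code with these lengths CAN exist.

Kraft sum = 0.08203125. Satisfied.


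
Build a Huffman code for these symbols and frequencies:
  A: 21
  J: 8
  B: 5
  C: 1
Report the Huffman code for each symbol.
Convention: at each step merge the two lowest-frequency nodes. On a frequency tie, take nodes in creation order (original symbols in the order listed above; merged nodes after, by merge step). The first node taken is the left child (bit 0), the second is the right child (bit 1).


Huffman tree construction:
Step 1: Merge C(1) + B(5) = 6
Step 2: Merge (C+B)(6) + J(8) = 14
Step 3: Merge ((C+B)+J)(14) + A(21) = 35
Read each symbol's code off the tree from the root (left child = 0, right child = 1).

Codes:
  A: 1 (length 1)
  J: 01 (length 2)
  B: 001 (length 3)
  C: 000 (length 3)
Average code length: 55/35 = 1.5714 bits/symbol


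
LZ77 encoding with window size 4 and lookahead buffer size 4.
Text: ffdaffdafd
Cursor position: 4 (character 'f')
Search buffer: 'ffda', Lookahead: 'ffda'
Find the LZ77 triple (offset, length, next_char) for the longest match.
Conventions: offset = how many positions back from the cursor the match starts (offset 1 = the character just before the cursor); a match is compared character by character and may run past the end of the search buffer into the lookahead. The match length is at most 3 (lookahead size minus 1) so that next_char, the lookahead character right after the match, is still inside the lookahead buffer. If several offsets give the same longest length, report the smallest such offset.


Try each offset into the search buffer:
  offset=1 (pos 3, char 'a'): match length 0
  offset=2 (pos 2, char 'd'): match length 0
  offset=3 (pos 1, char 'f'): match length 1
  offset=4 (pos 0, char 'f'): match length 3
Longest match has length 3 at offset 4.
next_char = character at position 4 + 3 = 7 -> 'a'

Best match: offset=4, length=3 (matching 'ffd' starting at position 0)
LZ77 triple: (4, 3, 'a')


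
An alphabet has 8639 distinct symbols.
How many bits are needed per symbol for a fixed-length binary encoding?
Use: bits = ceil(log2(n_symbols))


log2(8639) = 13.0766
Bracket: 2^13 = 8192 < 8639 <= 2^14 = 16384
So ceil(log2(8639)) = 14

bits = ceil(log2(8639)) = ceil(13.0766) = 14 bits


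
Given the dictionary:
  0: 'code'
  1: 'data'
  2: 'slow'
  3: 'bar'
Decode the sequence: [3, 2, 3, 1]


Look up each index in the dictionary:
  3 -> 'bar'
  2 -> 'slow'
  3 -> 'bar'
  1 -> 'data'

Decoded: "bar slow bar data"


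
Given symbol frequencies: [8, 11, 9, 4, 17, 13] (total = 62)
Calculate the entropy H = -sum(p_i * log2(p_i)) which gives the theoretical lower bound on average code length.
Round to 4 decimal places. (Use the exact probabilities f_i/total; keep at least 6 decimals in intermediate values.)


Per-symbol terms -p_i * log2(p_i) with p_i = f_i/62:
  p = 8/62 = 0.129032: log2(p) = -2.954196, -p*log2(p) = 0.381187
  p = 11/62 = 0.177419: log2(p) = -2.494765, -p*log2(p) = 0.442620
  p = 9/62 = 0.145161: log2(p) = -2.784271, -p*log2(p) = 0.404168
  p = 4/62 = 0.064516: log2(p) = -3.954196, -p*log2(p) = 0.255109
  p = 17/62 = 0.274194: log2(p) = -1.866733, -p*log2(p) = 0.511846
  p = 13/62 = 0.209677: log2(p) = -2.253757, -p*log2(p) = 0.472562
H = 0.381187 + 0.442620 + 0.404168 + 0.255109 + 0.511846 + 0.472562 = 2.467492

H = 2.4675 bits/symbol


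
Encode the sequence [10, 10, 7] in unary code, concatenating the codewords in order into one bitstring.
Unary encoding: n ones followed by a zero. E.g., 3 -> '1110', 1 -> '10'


Encode each number as n ones followed by a terminating 0:
  10 -> 11111111110 (11 bits)
  10 -> 11111111110 (11 bits)
  7 -> 11111110 (8 bits)
Total length = 11 + 11 + 8 = 30 bits.

Unary([10, 10, 7]) = 111111111101111111111011111110 (30 bits)


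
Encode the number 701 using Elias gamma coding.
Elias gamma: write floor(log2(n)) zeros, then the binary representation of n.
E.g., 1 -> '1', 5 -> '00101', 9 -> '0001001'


num_bits = floor(log2(701)) + 1 = 10
leading_zeros = num_bits - 1 = 9
binary(701) = 1010111101

Elias gamma(701) = '000000000' + '1010111101' = 0000000001010111101 (19 bits)


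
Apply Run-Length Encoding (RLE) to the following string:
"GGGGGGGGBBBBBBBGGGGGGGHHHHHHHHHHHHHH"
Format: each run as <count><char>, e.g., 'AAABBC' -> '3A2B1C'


Scanning runs left to right:
  i=0: run of 'G' x 8 -> '8G'
  i=8: run of 'B' x 7 -> '7B'
  i=15: run of 'G' x 7 -> '7G'
  i=22: run of 'H' x 14 -> '14H'

RLE = 8G7B7G14H


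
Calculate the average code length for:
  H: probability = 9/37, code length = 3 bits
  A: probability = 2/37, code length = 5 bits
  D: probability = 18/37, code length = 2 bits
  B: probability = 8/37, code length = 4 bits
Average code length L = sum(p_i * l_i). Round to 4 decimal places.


Weighted contributions p_i * l_i:
  H: (9/37) * 3 = 27/37
  A: (2/37) * 5 = 10/37
  D: (18/37) * 2 = 36/37
  B: (8/37) * 4 = 32/37
Sum = (27 + 10 + 36 + 32)/37 = 105/37

L = 105/37 = 2.8378 bits/symbol


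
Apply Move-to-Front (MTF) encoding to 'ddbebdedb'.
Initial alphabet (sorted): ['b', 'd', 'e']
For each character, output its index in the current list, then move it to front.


MTF encoding:
'd': index 1 in ['b', 'd', 'e'] -> ['d', 'b', 'e']
'd': index 0 in ['d', 'b', 'e'] -> ['d', 'b', 'e']
'b': index 1 in ['d', 'b', 'e'] -> ['b', 'd', 'e']
'e': index 2 in ['b', 'd', 'e'] -> ['e', 'b', 'd']
'b': index 1 in ['e', 'b', 'd'] -> ['b', 'e', 'd']
'd': index 2 in ['b', 'e', 'd'] -> ['d', 'b', 'e']
'e': index 2 in ['d', 'b', 'e'] -> ['e', 'd', 'b']
'd': index 1 in ['e', 'd', 'b'] -> ['d', 'e', 'b']
'b': index 2 in ['d', 'e', 'b'] -> ['b', 'd', 'e']


Output: [1, 0, 1, 2, 1, 2, 2, 1, 2]


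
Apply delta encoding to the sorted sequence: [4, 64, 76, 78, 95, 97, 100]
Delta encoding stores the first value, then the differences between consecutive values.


First value: 4
Deltas:
  64 - 4 = 60
  76 - 64 = 12
  78 - 76 = 2
  95 - 78 = 17
  97 - 95 = 2
  100 - 97 = 3


Delta encoded: [4, 60, 12, 2, 17, 2, 3]


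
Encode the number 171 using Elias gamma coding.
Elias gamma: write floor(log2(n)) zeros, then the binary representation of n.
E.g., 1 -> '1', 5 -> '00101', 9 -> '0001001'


num_bits = floor(log2(171)) + 1 = 8
leading_zeros = num_bits - 1 = 7
binary(171) = 10101011

Elias gamma(171) = '0000000' + '10101011' = 000000010101011 (15 bits)


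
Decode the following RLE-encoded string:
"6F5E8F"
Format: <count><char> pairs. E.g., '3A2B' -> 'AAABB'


Expanding each <count><char> pair:
  6F -> 'FFFFFF'
  5E -> 'EEEEE'
  8F -> 'FFFFFFFF'

Decoded = FFFFFFEEEEEFFFFFFFF


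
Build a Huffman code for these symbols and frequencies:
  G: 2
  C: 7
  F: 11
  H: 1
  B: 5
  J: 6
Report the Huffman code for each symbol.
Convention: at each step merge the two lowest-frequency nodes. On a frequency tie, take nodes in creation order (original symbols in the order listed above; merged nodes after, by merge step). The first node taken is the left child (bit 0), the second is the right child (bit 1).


Huffman tree construction:
Step 1: Merge H(1) + G(2) = 3
Step 2: Merge (H+G)(3) + B(5) = 8
Step 3: Merge J(6) + C(7) = 13
Step 4: Merge ((H+G)+B)(8) + F(11) = 19
Step 5: Merge (J+C)(13) + (((H+G)+B)+F)(19) = 32
Read each symbol's code off the tree from the root (left child = 0, right child = 1).

Codes:
  G: 1001 (length 4)
  C: 01 (length 2)
  F: 11 (length 2)
  H: 1000 (length 4)
  B: 101 (length 3)
  J: 00 (length 2)
Average code length: 75/32 = 2.3438 bits/symbol


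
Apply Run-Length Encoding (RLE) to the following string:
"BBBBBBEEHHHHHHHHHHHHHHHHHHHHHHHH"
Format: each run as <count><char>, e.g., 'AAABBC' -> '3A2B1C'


Scanning runs left to right:
  i=0: run of 'B' x 6 -> '6B'
  i=6: run of 'E' x 2 -> '2E'
  i=8: run of 'H' x 24 -> '24H'

RLE = 6B2E24H


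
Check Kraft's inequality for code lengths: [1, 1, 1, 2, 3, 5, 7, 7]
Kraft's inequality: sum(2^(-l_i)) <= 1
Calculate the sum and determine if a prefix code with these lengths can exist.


Sum = 2^(-1) + 2^(-1) + 2^(-1) + 2^(-2) + 2^(-3) + 2^(-5) + 2^(-7) + 2^(-7)
    = 0.5 + 0.5 + 0.5 + 0.25 + 0.125 + 0.03125 + 0.0078125 + 0.0078125
    = 246/128 = 1.921875
Since 1.921875 > 1, Kraft's inequality is NOT satisfied.
A prefix code with these lengths CANNOT exist.

Kraft sum = 1.921875. Not satisfied.


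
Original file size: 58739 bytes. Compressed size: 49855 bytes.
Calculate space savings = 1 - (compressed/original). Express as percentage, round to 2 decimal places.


ratio = compressed/original = 49855/58739 = 0.848755
savings = 1 - ratio = 1 - 0.848755 = 0.151245
as a percentage: 0.151245 * 100 = 15.12%

Space savings = 1 - 49855/58739 = 15.12%


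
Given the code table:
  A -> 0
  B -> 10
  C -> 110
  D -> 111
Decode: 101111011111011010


Decoding:
10 -> B
111 -> D
10 -> B
111 -> D
110 -> C
110 -> C
10 -> B


Result: BDBDCCB


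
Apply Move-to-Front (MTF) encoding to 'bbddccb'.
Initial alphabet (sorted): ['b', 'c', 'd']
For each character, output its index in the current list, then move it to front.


MTF encoding:
'b': index 0 in ['b', 'c', 'd'] -> ['b', 'c', 'd']
'b': index 0 in ['b', 'c', 'd'] -> ['b', 'c', 'd']
'd': index 2 in ['b', 'c', 'd'] -> ['d', 'b', 'c']
'd': index 0 in ['d', 'b', 'c'] -> ['d', 'b', 'c']
'c': index 2 in ['d', 'b', 'c'] -> ['c', 'd', 'b']
'c': index 0 in ['c', 'd', 'b'] -> ['c', 'd', 'b']
'b': index 2 in ['c', 'd', 'b'] -> ['b', 'c', 'd']


Output: [0, 0, 2, 0, 2, 0, 2]


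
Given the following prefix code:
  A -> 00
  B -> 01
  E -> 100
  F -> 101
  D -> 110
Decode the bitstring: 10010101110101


Decoding step by step:
Bits 100 -> E
Bits 101 -> F
Bits 01 -> B
Bits 110 -> D
Bits 101 -> F


Decoded message: EFBDF


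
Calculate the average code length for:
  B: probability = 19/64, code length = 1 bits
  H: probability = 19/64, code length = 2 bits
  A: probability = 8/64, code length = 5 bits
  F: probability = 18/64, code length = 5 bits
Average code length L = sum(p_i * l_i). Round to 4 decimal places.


Weighted contributions p_i * l_i:
  B: (19/64) * 1 = 19/64
  H: (19/64) * 2 = 38/64
  A: (8/64) * 5 = 40/64
  F: (18/64) * 5 = 90/64
Sum = (19 + 38 + 40 + 90)/64 = 187/64

L = 187/64 = 2.9219 bits/symbol


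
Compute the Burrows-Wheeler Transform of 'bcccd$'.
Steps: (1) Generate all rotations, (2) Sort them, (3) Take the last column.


Rotations (sorted):
  0: $bcccd -> last char: d
  1: bcccd$ -> last char: $
  2: cccd$b -> last char: b
  3: ccd$bc -> last char: c
  4: cd$bcc -> last char: c
  5: d$bccc -> last char: c


BWT = d$bccc


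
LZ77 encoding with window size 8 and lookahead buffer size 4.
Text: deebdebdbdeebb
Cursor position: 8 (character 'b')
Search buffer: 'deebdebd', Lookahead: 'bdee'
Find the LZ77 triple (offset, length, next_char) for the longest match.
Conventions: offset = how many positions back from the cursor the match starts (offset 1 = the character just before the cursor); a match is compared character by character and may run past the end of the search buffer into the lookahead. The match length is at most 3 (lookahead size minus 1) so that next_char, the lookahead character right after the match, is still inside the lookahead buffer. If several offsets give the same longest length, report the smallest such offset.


Try each offset into the search buffer:
  offset=1 (pos 7, char 'd'): match length 0
  offset=2 (pos 6, char 'b'): match length 2
  offset=3 (pos 5, char 'e'): match length 0
  offset=4 (pos 4, char 'd'): match length 0
  offset=5 (pos 3, char 'b'): match length 3
  offset=6 (pos 2, char 'e'): match length 0
  offset=7 (pos 1, char 'e'): match length 0
  offset=8 (pos 0, char 'd'): match length 0
Longest match has length 3 at offset 5.
next_char = character at position 8 + 3 = 11 -> 'e'

Best match: offset=5, length=3 (matching 'bde' starting at position 3)
LZ77 triple: (5, 3, 'e')


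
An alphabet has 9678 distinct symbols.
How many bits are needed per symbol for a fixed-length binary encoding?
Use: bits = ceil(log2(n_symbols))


log2(9678) = 13.2405
Bracket: 2^13 = 8192 < 9678 <= 2^14 = 16384
So ceil(log2(9678)) = 14

bits = ceil(log2(9678)) = ceil(13.2405) = 14 bits


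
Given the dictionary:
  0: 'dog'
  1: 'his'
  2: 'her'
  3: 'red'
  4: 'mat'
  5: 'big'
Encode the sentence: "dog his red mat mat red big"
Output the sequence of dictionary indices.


Look up each word in the dictionary:
  'dog' -> 0
  'his' -> 1
  'red' -> 3
  'mat' -> 4
  'mat' -> 4
  'red' -> 3
  'big' -> 5

Encoded: [0, 1, 3, 4, 4, 3, 5]


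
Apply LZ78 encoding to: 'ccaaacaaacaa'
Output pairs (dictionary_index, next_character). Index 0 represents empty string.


LZ78 encoding steps:
Dictionary: {0: ''}
Step 1: w='' (idx 0), next='c' -> output (0, 'c'), add 'c' as idx 1
Step 2: w='c' (idx 1), next='a' -> output (1, 'a'), add 'ca' as idx 2
Step 3: w='' (idx 0), next='a' -> output (0, 'a'), add 'a' as idx 3
Step 4: w='a' (idx 3), next='c' -> output (3, 'c'), add 'ac' as idx 4
Step 5: w='a' (idx 3), next='a' -> output (3, 'a'), add 'aa' as idx 5
Step 6: w='ac' (idx 4), next='a' -> output (4, 'a'), add 'aca' as idx 6
Step 7: w='a' (idx 3), end of input -> output (3, '')


Encoded: [(0, 'c'), (1, 'a'), (0, 'a'), (3, 'c'), (3, 'a'), (4, 'a'), (3, '')]


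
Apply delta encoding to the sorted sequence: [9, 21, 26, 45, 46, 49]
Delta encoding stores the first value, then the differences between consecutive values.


First value: 9
Deltas:
  21 - 9 = 12
  26 - 21 = 5
  45 - 26 = 19
  46 - 45 = 1
  49 - 46 = 3


Delta encoded: [9, 12, 5, 19, 1, 3]


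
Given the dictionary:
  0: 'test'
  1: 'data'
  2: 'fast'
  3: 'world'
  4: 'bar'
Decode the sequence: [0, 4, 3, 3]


Look up each index in the dictionary:
  0 -> 'test'
  4 -> 'bar'
  3 -> 'world'
  3 -> 'world'

Decoded: "test bar world world"


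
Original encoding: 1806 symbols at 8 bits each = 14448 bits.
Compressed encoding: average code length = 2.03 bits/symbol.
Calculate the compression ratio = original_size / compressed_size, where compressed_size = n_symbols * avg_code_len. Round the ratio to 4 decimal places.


original_size = n_symbols * orig_bits = 1806 * 8 = 14448 bits
compressed_size = n_symbols * avg_code_len = 1806 * 2.03 = 3666.18 bits
ratio = original_size / compressed_size = 14448 / 3666.18 = 3.9409

Compression ratio = 3.9409


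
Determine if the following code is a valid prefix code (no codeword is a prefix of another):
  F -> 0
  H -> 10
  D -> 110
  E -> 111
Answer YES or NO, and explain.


Checking each pair (does one codeword prefix another?):
  F='0' vs H='10': no prefix
  F='0' vs D='110': no prefix
  F='0' vs E='111': no prefix
  H='10' vs F='0': no prefix
  H='10' vs D='110': no prefix
  H='10' vs E='111': no prefix
  D='110' vs F='0': no prefix
  D='110' vs H='10': no prefix
  D='110' vs E='111': no prefix
  E='111' vs F='0': no prefix
  E='111' vs H='10': no prefix
  E='111' vs D='110': no prefix
No violation found over all pairs.

YES -- this is a valid prefix code. No codeword is a prefix of any other codeword.


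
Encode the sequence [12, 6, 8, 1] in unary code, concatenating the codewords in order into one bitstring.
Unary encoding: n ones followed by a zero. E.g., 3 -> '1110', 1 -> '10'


Encode each number as n ones followed by a terminating 0:
  12 -> 1111111111110 (13 bits)
  6 -> 1111110 (7 bits)
  8 -> 111111110 (9 bits)
  1 -> 10 (2 bits)
Total length = 13 + 7 + 9 + 2 = 31 bits.

Unary([12, 6, 8, 1]) = 1111111111110111111011111111010 (31 bits)


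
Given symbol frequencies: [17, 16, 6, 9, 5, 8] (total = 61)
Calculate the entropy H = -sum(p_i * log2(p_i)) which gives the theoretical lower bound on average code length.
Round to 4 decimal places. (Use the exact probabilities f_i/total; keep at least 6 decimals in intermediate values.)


Per-symbol terms -p_i * log2(p_i) with p_i = f_i/61:
  p = 17/61 = 0.278689: log2(p) = -1.843274, -p*log2(p) = 0.513699
  p = 16/61 = 0.262295: log2(p) = -1.930737, -p*log2(p) = 0.506423
  p = 6/61 = 0.098361: log2(p) = -3.345775, -p*log2(p) = 0.329093
  p = 9/61 = 0.147541: log2(p) = -2.760812, -p*log2(p) = 0.407333
  p = 5/61 = 0.081967: log2(p) = -3.608809, -p*log2(p) = 0.295804
  p = 8/61 = 0.131148: log2(p) = -2.930737, -p*log2(p) = 0.384359
H = 0.513699 + 0.506423 + 0.329093 + 0.407333 + 0.295804 + 0.384359 = 2.436711

H = 2.4367 bits/symbol


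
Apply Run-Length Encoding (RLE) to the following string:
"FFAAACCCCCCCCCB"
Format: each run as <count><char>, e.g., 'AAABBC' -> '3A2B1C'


Scanning runs left to right:
  i=0: run of 'F' x 2 -> '2F'
  i=2: run of 'A' x 3 -> '3A'
  i=5: run of 'C' x 9 -> '9C'
  i=14: run of 'B' x 1 -> '1B'

RLE = 2F3A9C1B


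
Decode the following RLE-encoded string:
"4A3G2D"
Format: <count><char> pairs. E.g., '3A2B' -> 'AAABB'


Expanding each <count><char> pair:
  4A -> 'AAAA'
  3G -> 'GGG'
  2D -> 'DD'

Decoded = AAAAGGGDD


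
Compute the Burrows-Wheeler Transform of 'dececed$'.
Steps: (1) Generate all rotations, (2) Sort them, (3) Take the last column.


Rotations (sorted):
  0: $dececed -> last char: d
  1: ceced$de -> last char: e
  2: ced$dece -> last char: e
  3: d$decece -> last char: e
  4: dececed$ -> last char: $
  5: ececed$d -> last char: d
  6: eced$dec -> last char: c
  7: ed$decec -> last char: c


BWT = deee$dcc


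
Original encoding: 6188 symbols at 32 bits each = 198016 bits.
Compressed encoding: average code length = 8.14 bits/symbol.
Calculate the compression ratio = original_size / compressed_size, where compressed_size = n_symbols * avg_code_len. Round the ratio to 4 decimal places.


original_size = n_symbols * orig_bits = 6188 * 32 = 198016 bits
compressed_size = n_symbols * avg_code_len = 6188 * 8.14 = 50370.32 bits
ratio = original_size / compressed_size = 198016 / 50370.32 = 3.9312

Compression ratio = 3.9312


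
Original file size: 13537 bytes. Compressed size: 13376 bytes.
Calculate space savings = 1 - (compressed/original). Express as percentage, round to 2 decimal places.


ratio = compressed/original = 13376/13537 = 0.988107
savings = 1 - ratio = 1 - 0.988107 = 0.011893
as a percentage: 0.011893 * 100 = 1.19%

Space savings = 1 - 13376/13537 = 1.19%


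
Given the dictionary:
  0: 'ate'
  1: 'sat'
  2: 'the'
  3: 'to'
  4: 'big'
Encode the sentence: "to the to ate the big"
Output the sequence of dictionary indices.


Look up each word in the dictionary:
  'to' -> 3
  'the' -> 2
  'to' -> 3
  'ate' -> 0
  'the' -> 2
  'big' -> 4

Encoded: [3, 2, 3, 0, 2, 4]


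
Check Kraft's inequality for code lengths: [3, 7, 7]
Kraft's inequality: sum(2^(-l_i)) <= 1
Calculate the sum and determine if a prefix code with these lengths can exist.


Sum = 2^(-3) + 2^(-7) + 2^(-7)
    = 0.125 + 0.0078125 + 0.0078125
    = 18/128 = 0.140625
Since 0.140625 <= 1, Kraft's inequality IS satisfied.
A prefix code with these lengths CAN exist.

Kraft sum = 0.140625. Satisfied.


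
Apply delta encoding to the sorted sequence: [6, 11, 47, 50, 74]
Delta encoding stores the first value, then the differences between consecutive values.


First value: 6
Deltas:
  11 - 6 = 5
  47 - 11 = 36
  50 - 47 = 3
  74 - 50 = 24


Delta encoded: [6, 5, 36, 3, 24]


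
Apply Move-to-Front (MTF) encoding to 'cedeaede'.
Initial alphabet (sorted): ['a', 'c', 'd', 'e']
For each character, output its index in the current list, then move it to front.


MTF encoding:
'c': index 1 in ['a', 'c', 'd', 'e'] -> ['c', 'a', 'd', 'e']
'e': index 3 in ['c', 'a', 'd', 'e'] -> ['e', 'c', 'a', 'd']
'd': index 3 in ['e', 'c', 'a', 'd'] -> ['d', 'e', 'c', 'a']
'e': index 1 in ['d', 'e', 'c', 'a'] -> ['e', 'd', 'c', 'a']
'a': index 3 in ['e', 'd', 'c', 'a'] -> ['a', 'e', 'd', 'c']
'e': index 1 in ['a', 'e', 'd', 'c'] -> ['e', 'a', 'd', 'c']
'd': index 2 in ['e', 'a', 'd', 'c'] -> ['d', 'e', 'a', 'c']
'e': index 1 in ['d', 'e', 'a', 'c'] -> ['e', 'd', 'a', 'c']


Output: [1, 3, 3, 1, 3, 1, 2, 1]


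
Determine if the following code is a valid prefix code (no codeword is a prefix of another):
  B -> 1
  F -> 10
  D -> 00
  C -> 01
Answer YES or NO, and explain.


Checking each pair (does one codeword prefix another?):
  B='1' vs F='10': prefix -- VIOLATION

NO -- this is NOT a valid prefix code. B (1) is a prefix of F (10).


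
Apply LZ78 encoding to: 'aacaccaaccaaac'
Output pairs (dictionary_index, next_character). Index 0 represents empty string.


LZ78 encoding steps:
Dictionary: {0: ''}
Step 1: w='' (idx 0), next='a' -> output (0, 'a'), add 'a' as idx 1
Step 2: w='a' (idx 1), next='c' -> output (1, 'c'), add 'ac' as idx 2
Step 3: w='ac' (idx 2), next='c' -> output (2, 'c'), add 'acc' as idx 3
Step 4: w='a' (idx 1), next='a' -> output (1, 'a'), add 'aa' as idx 4
Step 5: w='' (idx 0), next='c' -> output (0, 'c'), add 'c' as idx 5
Step 6: w='c' (idx 5), next='a' -> output (5, 'a'), add 'ca' as idx 6
Step 7: w='aa' (idx 4), next='c' -> output (4, 'c'), add 'aac' as idx 7


Encoded: [(0, 'a'), (1, 'c'), (2, 'c'), (1, 'a'), (0, 'c'), (5, 'a'), (4, 'c')]


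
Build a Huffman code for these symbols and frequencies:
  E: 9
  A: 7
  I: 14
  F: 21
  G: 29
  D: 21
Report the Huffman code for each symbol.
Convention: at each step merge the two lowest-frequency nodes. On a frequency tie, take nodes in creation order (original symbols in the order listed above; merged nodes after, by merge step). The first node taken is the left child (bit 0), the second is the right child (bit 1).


Huffman tree construction:
Step 1: Merge A(7) + E(9) = 16
Step 2: Merge I(14) + (A+E)(16) = 30
Step 3: Merge F(21) + D(21) = 42
Step 4: Merge G(29) + (I+(A+E))(30) = 59
Step 5: Merge (F+D)(42) + (G+(I+(A+E)))(59) = 101
Read each symbol's code off the tree from the root (left child = 0, right child = 1).

Codes:
  E: 1111 (length 4)
  A: 1110 (length 4)
  I: 110 (length 3)
  F: 00 (length 2)
  G: 10 (length 2)
  D: 01 (length 2)
Average code length: 248/101 = 2.4554 bits/symbol


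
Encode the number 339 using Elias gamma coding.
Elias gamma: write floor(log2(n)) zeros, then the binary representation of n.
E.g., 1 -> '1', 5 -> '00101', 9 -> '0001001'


num_bits = floor(log2(339)) + 1 = 9
leading_zeros = num_bits - 1 = 8
binary(339) = 101010011

Elias gamma(339) = '00000000' + '101010011' = 00000000101010011 (17 bits)


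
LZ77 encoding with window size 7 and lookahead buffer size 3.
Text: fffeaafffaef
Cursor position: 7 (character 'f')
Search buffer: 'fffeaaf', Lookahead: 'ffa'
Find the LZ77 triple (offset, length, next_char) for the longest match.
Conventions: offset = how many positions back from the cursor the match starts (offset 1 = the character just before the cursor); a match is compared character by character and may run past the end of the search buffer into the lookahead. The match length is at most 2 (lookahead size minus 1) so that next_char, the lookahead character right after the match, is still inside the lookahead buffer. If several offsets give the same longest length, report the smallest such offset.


Try each offset into the search buffer:
  offset=1 (pos 6, char 'f'): match length 2
  offset=2 (pos 5, char 'a'): match length 0
  offset=3 (pos 4, char 'a'): match length 0
  offset=4 (pos 3, char 'e'): match length 0
  offset=5 (pos 2, char 'f'): match length 1
  offset=6 (pos 1, char 'f'): match length 2
  offset=7 (pos 0, char 'f'): match length 2
Longest match has length 2, found at offsets 1, 6, 7; take the smallest, offset 1.
next_char = character at position 7 + 2 = 9 -> 'a'

Best match: offset=1, length=2 (matching 'ff' starting at position 6)
LZ77 triple: (1, 2, 'a')


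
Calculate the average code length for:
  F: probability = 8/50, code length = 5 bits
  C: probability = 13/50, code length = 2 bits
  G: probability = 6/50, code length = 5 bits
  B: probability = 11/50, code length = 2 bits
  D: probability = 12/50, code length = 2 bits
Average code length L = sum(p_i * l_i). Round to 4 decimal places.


Weighted contributions p_i * l_i:
  F: (8/50) * 5 = 40/50
  C: (13/50) * 2 = 26/50
  G: (6/50) * 5 = 30/50
  B: (11/50) * 2 = 22/50
  D: (12/50) * 2 = 24/50
Sum = (40 + 26 + 30 + 22 + 24)/50 = 142/50

L = 142/50 = 2.8400 bits/symbol


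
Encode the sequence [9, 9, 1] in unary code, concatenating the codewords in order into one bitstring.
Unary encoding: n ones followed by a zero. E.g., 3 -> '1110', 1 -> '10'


Encode each number as n ones followed by a terminating 0:
  9 -> 1111111110 (10 bits)
  9 -> 1111111110 (10 bits)
  1 -> 10 (2 bits)
Total length = 10 + 10 + 2 = 22 bits.

Unary([9, 9, 1]) = 1111111110111111111010 (22 bits)


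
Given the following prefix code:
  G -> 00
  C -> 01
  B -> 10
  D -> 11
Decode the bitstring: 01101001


Decoding step by step:
Bits 01 -> C
Bits 10 -> B
Bits 10 -> B
Bits 01 -> C


Decoded message: CBBC


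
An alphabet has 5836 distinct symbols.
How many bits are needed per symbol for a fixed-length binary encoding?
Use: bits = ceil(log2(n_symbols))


log2(5836) = 12.5108
Bracket: 2^12 = 4096 < 5836 <= 2^13 = 8192
So ceil(log2(5836)) = 13

bits = ceil(log2(5836)) = ceil(12.5108) = 13 bits


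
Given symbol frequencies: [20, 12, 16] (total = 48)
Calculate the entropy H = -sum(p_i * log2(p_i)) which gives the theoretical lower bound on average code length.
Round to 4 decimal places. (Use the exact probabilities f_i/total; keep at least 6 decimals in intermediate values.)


Per-symbol terms -p_i * log2(p_i) with p_i = f_i/48:
  p = 20/48 = 0.416667: log2(p) = -1.263034, -p*log2(p) = 0.526264
  p = 12/48 = 0.250000: log2(p) = -2.000000, -p*log2(p) = 0.500000
  p = 16/48 = 0.333333: log2(p) = -1.584963, -p*log2(p) = 0.528321
H = 0.526264 + 0.500000 + 0.528321 = 1.554585

H = 1.5546 bits/symbol


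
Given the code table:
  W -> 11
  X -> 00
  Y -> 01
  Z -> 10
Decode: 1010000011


Decoding:
10 -> Z
10 -> Z
00 -> X
00 -> X
11 -> W


Result: ZZXXW


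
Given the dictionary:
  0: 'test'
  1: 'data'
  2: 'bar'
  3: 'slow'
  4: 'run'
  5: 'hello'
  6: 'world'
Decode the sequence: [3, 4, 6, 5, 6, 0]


Look up each index in the dictionary:
  3 -> 'slow'
  4 -> 'run'
  6 -> 'world'
  5 -> 'hello'
  6 -> 'world'
  0 -> 'test'

Decoded: "slow run world hello world test"
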